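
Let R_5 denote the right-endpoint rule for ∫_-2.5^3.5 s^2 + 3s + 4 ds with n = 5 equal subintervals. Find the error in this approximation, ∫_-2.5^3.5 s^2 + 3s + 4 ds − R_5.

Exact integral: ∫_-2.5^3.5 f(s) ds = 52.5.
R_5 = 68.34.
Error = 52.5 − 68.34 = -15.84.

-15.84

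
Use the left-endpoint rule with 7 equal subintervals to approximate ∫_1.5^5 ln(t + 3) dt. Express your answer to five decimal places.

Δt = (5 − 1.5)/7 = 0.5.
Left endpoints: 1.5, 2, 2.5, 3, 3.5, 4, 4.5.
f(1.5) ≈ 1.50408, f(2) ≈ 1.60944, f(2.5) ≈ 1.70475, f(3) ≈ 1.79176, f(3.5) ≈ 1.87180, f(4) ≈ 1.94591, f(4.5) ≈ 2.01490.
Sum = Δt · [f(1.5) + f(2) + f(2.5) + ...].
Sum ≈ 6.22132.

6.22132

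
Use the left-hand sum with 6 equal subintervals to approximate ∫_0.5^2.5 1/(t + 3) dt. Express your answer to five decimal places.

0.46975

Δt = (2.5 − 0.5)/6 = 1/3.
Left endpoints: 0.5, 5/6, 7/6, 1.5, 11/6, 13/6.
f(0.5) = 2/7, f(5/6) = 6/23, f(7/6) = 0.24, f(1.5) = 2/9, f(11/6) = 6/29, f(13/6) = 6/31.
Sum = Δt · [f(0.5) + f(5/6) + f(7/6) + ...].
Sum ≈ 0.46975.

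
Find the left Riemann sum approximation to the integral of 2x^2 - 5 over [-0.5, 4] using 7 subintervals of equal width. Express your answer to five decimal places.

Δx = (4 − (-0.5))/7 = 9/14.
Left endpoints: -0.5, 1/7, 11/14, 10/7, 29/14, 19/7, 47/14.
f(-0.5) = -4.5, f(1/7) = -243/49, f(11/14) = -369/98, f(10/7) = -45/49, f(29/14) = 351/98, f(19/7) = 477/49, f(47/14) = 1719/98.
Sum = Δx · [f(-0.5) + f(1/7) + f(11/14) + ...].
Sum ≈ 10.74490.

10.74490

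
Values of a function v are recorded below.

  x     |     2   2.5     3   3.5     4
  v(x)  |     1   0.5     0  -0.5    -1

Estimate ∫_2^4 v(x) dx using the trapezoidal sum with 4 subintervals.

Δx = 0.5.
T_4 = (0.5/2)·[1 + 2·0.5 + 2·0 + 2·(-0.5) + (-1)] = 0.

0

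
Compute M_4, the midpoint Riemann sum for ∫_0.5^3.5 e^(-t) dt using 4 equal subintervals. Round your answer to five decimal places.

0.56304

Δt = (3.5 − 0.5)/4 = 0.75.
Midpoints: 0.875, 1.625, 2.375, 3.125.
f(0.875) ≈ 0.41686, f(1.625) ≈ 0.19691, f(2.375) ≈ 0.09301, f(3.125) ≈ 0.04394.
Sum = Δt · [f(0.875) + f(1.625) + f(2.375) + f(3.125)].
Sum ≈ 0.56304.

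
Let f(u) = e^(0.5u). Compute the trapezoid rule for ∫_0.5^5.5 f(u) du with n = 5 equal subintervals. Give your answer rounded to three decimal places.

Δu = (5.5 − 0.5)/5 = 1.
f(0.5) ≈ 1.284, f(1.5) ≈ 2.117, f(2.5) ≈ 3.490, f(3.5) ≈ 5.755, f(4.5) ≈ 9.488, f(5.5) ≈ 15.643.
T_5 = (Δu/2)·[f(u_0) + 2f(u_1) + ... + 2f(u_{4}) + f(u_5)].
Sum ≈ 29.313.

29.313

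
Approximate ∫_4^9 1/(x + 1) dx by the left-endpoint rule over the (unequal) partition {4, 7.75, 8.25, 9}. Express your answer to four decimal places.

0.8882

Subinterval widths: 3.75, 0.5, 0.75.
Left endpoints: 4, 7.75, 8.25.
f(4) = 0.2, f(7.75) = 4/35, f(8.25) = 4/37.
Sum = Σ Δx_i · f(x_i).
Sum ≈ 0.8882.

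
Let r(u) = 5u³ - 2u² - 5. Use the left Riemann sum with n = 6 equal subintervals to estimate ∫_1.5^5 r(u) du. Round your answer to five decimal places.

521.51924

Δu = (5 − 1.5)/6 = 7/12.
Left endpoints: 1.5, 25/12, 8/3, 3.25, 23/6, 53/12.
r(1.5) = 7.375, r(25/12) = 54485/1728, r(8/3) = 2041/27, r(3.25) = 145.515625, r(23/6) = 53407/216, r(53/12) = 668329/1728.
Sum = Δu · [r(1.5) + r(25/12) + r(8/3) + ...].
Sum ≈ 521.51924.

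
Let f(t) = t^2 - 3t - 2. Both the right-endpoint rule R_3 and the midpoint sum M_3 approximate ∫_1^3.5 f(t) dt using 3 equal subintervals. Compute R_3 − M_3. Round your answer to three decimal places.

R_3 ≈ -6.06481.
M_3 ≈ -8.06134.
R_3 − M_3 ≈ 1.997.

1.997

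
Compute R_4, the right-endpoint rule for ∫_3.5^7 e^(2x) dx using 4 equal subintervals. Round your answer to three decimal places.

1272435.293

Δx = (7 − 3.5)/4 = 0.875.
Right endpoints: 4.375, 5.25, 6.125, 7.
f(4.375) ≈ 6310.688, f(5.25) ≈ 36315.503, f(6.125) ≈ 208981.289, f(7) ≈ 1202604.284.
Sum = Δx · [f(4.375) + f(5.25) + f(6.125) + f(7)].
Sum ≈ 1272435.293.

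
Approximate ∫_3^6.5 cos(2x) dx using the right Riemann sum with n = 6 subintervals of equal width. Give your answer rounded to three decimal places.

0.294

Δx = (6.5 − 3)/6 = 7/12.
Right endpoints: 43/12, 25/6, 4.75, 16/3, 71/12, 6.5.
f(43/12) ≈ 0.634, f(25/6) ≈ -0.461, f(4.75) ≈ -0.997, f(16/3) ≈ -0.323, f(71/12) ≈ 0.743, f(6.5) ≈ 0.907.
Sum = Δx · [f(43/12) + f(25/6) + f(4.75) + ...].
Sum ≈ 0.294.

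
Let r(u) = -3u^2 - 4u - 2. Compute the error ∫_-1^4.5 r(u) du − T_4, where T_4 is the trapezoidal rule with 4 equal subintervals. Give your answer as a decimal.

5.19921875

Exact integral: ∫_-1^4.5 r(u) du = -141.625.
T_4 = -146.82421875.
Error = -141.625 − (-146.82421875) = 5.19921875.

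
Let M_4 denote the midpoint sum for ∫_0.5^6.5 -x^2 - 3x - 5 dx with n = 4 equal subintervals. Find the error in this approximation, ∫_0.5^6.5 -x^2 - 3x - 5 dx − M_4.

-1.125

Exact integral: ∫_0.5^6.5 f(x) dx = -184.5.
M_4 = -183.375.
Error = -184.5 − (-183.375) = -1.125.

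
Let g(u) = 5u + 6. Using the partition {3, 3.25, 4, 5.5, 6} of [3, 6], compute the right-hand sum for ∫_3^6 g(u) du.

Subinterval widths: 0.25, 0.75, 1.5, 0.5.
Right endpoints: 3.25, 4, 5.5, 6.
g(3.25) = 22.25, g(4) = 26, g(5.5) = 33.5, g(6) = 36.
Sum = Σ Δu_i · g(u_i).
Sum = 93.3125.

93.3125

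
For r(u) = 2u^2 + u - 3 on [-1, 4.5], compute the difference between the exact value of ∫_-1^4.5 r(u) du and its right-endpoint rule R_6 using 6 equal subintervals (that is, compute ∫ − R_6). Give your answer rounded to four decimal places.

-21.7072

Exact integral: ∫_-1^4.5 r(u) du ≈ 54.541667.
R_6 ≈ 76.248843.
Error ≈ 54.541667 − 76.248843 ≈ -21.7072.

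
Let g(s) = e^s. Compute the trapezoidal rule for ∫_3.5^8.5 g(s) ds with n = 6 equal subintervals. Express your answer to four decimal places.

Δs = (8.5 − 3.5)/6 = 5/6.
g(3.5) ≈ 33.1155, g(13/3) ≈ 76.1979, g(31/6) ≈ 175.3294, g(6) ≈ 403.4288, g(41/6) ≈ 928.2799, g(23/3) ≈ 2135.9497, g(8.5) ≈ 4914.7688.
T_6 = (Δs/2)·[g(s_0) + 2g(s_1) + ... + 2g(s_{5}) + g(s_6)].
Sum ≈ 5160.9399.

5160.9399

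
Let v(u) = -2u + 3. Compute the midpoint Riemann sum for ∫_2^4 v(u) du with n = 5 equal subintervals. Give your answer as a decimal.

-6

Δu = (4 − 2)/5 = 0.4.
Midpoints: 2.2, 2.6, 3, 3.4, 3.8.
v(2.2) = -1.4, v(2.6) = -2.2, v(3) = -3, v(3.4) = -3.8, v(3.8) = -4.6.
Sum = Δu · [v(2.2) + v(2.6) + v(3) + v(3.4) + v(3.8)].
Sum = -6.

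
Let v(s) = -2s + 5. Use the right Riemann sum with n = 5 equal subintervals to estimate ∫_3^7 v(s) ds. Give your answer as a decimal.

Δs = (7 − 3)/5 = 0.8.
Right endpoints: 3.8, 4.6, 5.4, 6.2, 7.
v(3.8) = -2.6, v(4.6) = -4.2, v(5.4) = -5.8, v(6.2) = -7.4, v(7) = -9.
Sum = Δs · [v(3.8) + v(4.6) + v(5.4) + v(6.2) + v(7)].
Sum = -23.2.

-23.2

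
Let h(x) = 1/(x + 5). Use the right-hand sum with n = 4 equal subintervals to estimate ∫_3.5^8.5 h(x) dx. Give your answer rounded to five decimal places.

0.43647

Δx = (8.5 − 3.5)/4 = 1.25.
Right endpoints: 4.75, 6, 7.25, 8.5.
h(4.75) = 4/39, h(6) = 1/11, h(7.25) = 4/49, h(8.5) = 2/27.
Sum = Δx · [h(4.75) + h(6) + h(7.25) + h(8.5)].
Sum ≈ 0.43647.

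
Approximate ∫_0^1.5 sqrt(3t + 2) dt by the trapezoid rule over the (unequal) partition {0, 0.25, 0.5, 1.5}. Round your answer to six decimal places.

3.035378

Subinterval widths: 0.25, 0.25, 1.
f(0) ≈ 1.414214, f(0.25) ≈ 1.658312, f(0.5) ≈ 1.870829, f(1.5) ≈ 2.549510.
On each subinterval the trapezoid contributes (Δt_i/2)·[f(t_{i-1}) + f(t_i)].
Sum ≈ 3.035378.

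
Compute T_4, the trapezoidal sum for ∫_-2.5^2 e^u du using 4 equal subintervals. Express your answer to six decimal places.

Δu = (2 − (-2.5))/4 = 1.125.
f(-2.5) ≈ 0.082085, f(-1.375) ≈ 0.252840, f(-0.25) ≈ 0.778801, f(0.875) ≈ 2.398875, f(2) ≈ 7.389056.
T_4 = (Δu/2)·[f(u_0) + 2f(u_1) + 2f(u_2) + 2f(u_3) + f(u_4)].
Sum ≈ 8.061847.

8.061847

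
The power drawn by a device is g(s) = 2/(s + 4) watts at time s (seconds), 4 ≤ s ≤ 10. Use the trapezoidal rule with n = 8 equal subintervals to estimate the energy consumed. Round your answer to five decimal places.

1.12022

Δs = (10 − 4)/8 = 0.75.
g(4) = 0.25, g(4.75) = 8/35, g(5.5) = 4/19, g(6.25) = 8/41, g(7) = 2/11, g(7.75) = 8/47, g(8.5) = 0.16, g(9.25) = 8/53, g(10) = 1/7.
T_8 = (Δs/2)·[g(s_0) + 2g(s_1) + ... + 2g(s_{7}) + g(s_8)].
Sum ≈ 1.12022.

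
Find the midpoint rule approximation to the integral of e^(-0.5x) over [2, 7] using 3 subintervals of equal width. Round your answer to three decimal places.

Δx = (7 − 2)/3 = 5/3.
Midpoints: 17/6, 4.5, 37/6.
f(17/6) ≈ 0.243, f(4.5) ≈ 0.105, f(37/6) ≈ 0.046.
Sum = Δx · [f(17/6) + f(4.5) + f(37/6)].
Sum ≈ 0.656.

0.656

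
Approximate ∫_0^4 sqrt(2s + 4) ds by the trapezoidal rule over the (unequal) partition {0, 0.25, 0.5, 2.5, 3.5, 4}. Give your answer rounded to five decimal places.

11.14940

Subinterval widths: 0.25, 0.25, 2, 1, 0.5.
f(0) ≈ 2.00000, f(0.25) ≈ 2.12132, f(0.5) ≈ 2.23607, f(2.5) ≈ 3.00000, f(3.5) ≈ 3.31662, f(4) ≈ 3.46410.
On each subinterval the trapezoid contributes (Δs_i/2)·[f(s_{i-1}) + f(s_i)].
Sum ≈ 11.14940.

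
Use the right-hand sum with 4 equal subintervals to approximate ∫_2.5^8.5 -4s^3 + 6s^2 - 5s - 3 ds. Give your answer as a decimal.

Δs = (8.5 − 2.5)/4 = 1.5.
Right endpoints: 4, 5.5, 7, 8.5.
f(4) = -183, f(5.5) = -514.5, f(7) = -1116, f(8.5) = -2068.5.
Sum = Δs · [f(4) + f(5.5) + f(7) + f(8.5)].
Sum = -5823.

-5823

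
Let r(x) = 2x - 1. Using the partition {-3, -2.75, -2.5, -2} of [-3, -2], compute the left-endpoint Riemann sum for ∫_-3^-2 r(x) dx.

-6.375

Subinterval widths: 0.25, 0.25, 0.5.
Left endpoints: -3, -2.75, -2.5.
r(-3) = -7, r(-2.75) = -6.5, r(-2.5) = -6.
Sum = Σ Δx_i · r(x_i).
Sum = -6.375.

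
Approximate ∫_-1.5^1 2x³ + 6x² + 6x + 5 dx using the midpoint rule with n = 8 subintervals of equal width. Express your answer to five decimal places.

15.37720

Δx = (1 − (-1.5))/8 = 0.3125.
Midpoints: -1.34375, -1.03125, -0.71875, -0.40625, -0.09375, 0.21875, 0.53125, 0.84375.
f(-1.34375) = 47821/16384, f(-1.03125) = 49151/16384, f(-0.71875) = 49881/16384, f(-0.40625) = 56011/16384, f(-0.09375) = 73541/16384, f(0.21875) = 108471/16384, f(0.53125) = 166801/16384, f(0.84375) = 254531/16384.
Sum = Δx · [f(-1.34375) + f(-1.03125) + f(-0.71875) + ...].
Sum ≈ 15.37720.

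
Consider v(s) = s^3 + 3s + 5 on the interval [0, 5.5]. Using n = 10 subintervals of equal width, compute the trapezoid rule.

303.92828125

Δs = (5.5 − 0)/10 = 0.55.
v(0) = 5, v(0.55) = 6.816375, v(1.1) = 9.631, v(1.65) = 14.442125, v(2.2) = 22.248, v(2.75) = 34.046875, v(3.3) = 50.837, v(3.85) = 73.616625, v(4.4) = 103.384, v(4.95) = 141.137375, v(5.5) = 187.875.
T_10 = (Δs/2)·[v(s_0) + 2v(s_1) + ... + 2v(s_{9}) + v(s_10)].
Sum = 303.92828125.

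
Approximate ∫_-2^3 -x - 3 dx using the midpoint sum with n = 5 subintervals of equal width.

-17.5

Δx = (3 − (-2))/5 = 1.
Midpoints: -1.5, -0.5, 0.5, 1.5, 2.5.
f(-1.5) = -1.5, f(-0.5) = -2.5, f(0.5) = -3.5, f(1.5) = -4.5, f(2.5) = -5.5.
Sum = Δx · [f(-1.5) + f(-0.5) + f(0.5) + f(1.5) + f(2.5)].
Sum = -17.5.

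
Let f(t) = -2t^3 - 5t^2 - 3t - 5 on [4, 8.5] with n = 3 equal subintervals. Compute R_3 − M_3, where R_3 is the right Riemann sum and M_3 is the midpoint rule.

R_3 = -4623.75.
M_3 = -3469.921875.
R_3 − M_3 = -1153.828125.

-1153.828125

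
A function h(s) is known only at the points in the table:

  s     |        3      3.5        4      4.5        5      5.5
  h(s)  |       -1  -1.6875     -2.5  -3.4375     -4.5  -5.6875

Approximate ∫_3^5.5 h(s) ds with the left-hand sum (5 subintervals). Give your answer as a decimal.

Δs = 0.5.
Sum = 0.5·[(-1) + (-1.6875) + (-2.5) + (-3.4375) + (-4.5)] = -6.5625.

-6.5625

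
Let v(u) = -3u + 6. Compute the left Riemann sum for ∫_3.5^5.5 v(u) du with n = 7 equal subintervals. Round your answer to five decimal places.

-14.14286

Δu = (5.5 − 3.5)/7 = 2/7.
Left endpoints: 3.5, 53/14, 57/14, 61/14, 65/14, 69/14, 73/14.
v(3.5) = -4.5, v(53/14) = -75/14, v(57/14) = -87/14, v(61/14) = -99/14, v(65/14) = -111/14, v(69/14) = -123/14, v(73/14) = -135/14.
Sum = Δu · [v(3.5) + v(53/14) + v(57/14) + ...].
Sum ≈ -14.14286.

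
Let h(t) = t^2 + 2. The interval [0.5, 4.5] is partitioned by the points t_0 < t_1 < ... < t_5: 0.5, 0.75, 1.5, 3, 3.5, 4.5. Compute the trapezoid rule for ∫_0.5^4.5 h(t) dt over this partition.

Subinterval widths: 0.25, 0.75, 1.5, 0.5, 1.
h(0.5) = 2.25, h(0.75) = 2.5625, h(1.5) = 4.25, h(3) = 11, h(3.5) = 14.25, h(4.5) = 22.25.
On each subinterval the trapezoid contributes (Δt_i/2)·[h(t_{i-1}) + h(t_i)].
Sum = 39.15625.

39.15625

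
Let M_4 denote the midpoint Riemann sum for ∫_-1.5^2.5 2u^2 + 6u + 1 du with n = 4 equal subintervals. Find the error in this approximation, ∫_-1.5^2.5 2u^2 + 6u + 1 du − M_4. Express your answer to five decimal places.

Exact integral: ∫_-1.5^2.5 f(u) du ≈ 28.6666667.
M_4 = 28.
Error ≈ 28.6666667 − 28 ≈ 0.66667.

0.66667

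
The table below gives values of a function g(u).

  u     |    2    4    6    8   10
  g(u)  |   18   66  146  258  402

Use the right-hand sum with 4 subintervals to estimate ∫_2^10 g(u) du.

Δu = 2.
Sum = 2·[66 + 146 + 258 + 402] = 1744.

1744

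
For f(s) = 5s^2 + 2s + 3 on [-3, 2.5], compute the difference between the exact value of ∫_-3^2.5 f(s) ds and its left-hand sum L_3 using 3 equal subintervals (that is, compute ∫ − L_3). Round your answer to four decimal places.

Exact integral: ∫_-3^2.5 f(s) ds ≈ 84.791667.
L_3 ≈ 102.717593.
Error ≈ 84.791667 − 102.717593 ≈ -17.9259.

-17.9259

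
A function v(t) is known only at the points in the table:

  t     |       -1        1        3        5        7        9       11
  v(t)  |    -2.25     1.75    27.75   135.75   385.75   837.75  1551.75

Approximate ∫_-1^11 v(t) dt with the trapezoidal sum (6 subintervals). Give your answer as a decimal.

Δt = 2.
T_6 = (2/2)·[(-2.25) + 2·1.75 + 2·27.75 + 2·135.75 + 2·385.75 + 2·837.75 + 1551.75] = 4327.

4327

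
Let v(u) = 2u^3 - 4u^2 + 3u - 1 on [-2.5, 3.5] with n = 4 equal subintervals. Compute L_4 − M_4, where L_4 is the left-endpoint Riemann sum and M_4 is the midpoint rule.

L_4 = -105.
M_4 = -18.375.
L_4 − M_4 = -86.625.

-86.625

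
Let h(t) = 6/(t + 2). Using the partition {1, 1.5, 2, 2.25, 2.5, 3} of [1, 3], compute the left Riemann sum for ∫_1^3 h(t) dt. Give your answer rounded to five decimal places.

Subinterval widths: 0.5, 0.5, 0.25, 0.25, 0.5.
Left endpoints: 1, 1.5, 2, 2.25, 2.5.
h(1) = 2, h(1.5) = 12/7, h(2) = 1.5, h(2.25) = 24/17, h(2.5) = 4/3.
Sum = Σ Δt_i · h(t_i).
Sum ≈ 3.25175.

3.25175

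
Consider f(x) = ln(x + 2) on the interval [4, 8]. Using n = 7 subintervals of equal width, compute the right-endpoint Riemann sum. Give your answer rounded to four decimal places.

8.4194

Δx = (8 − 4)/7 = 4/7.
Right endpoints: 32/7, 36/7, 40/7, 44/7, 48/7, 52/7, 8.
f(32/7) ≈ 1.8827, f(36/7) ≈ 1.9661, f(40/7) ≈ 2.0431, f(44/7) ≈ 2.1145, f(48/7) ≈ 2.1812, f(52/7) ≈ 2.2437, f(8) ≈ 2.3026.
Sum = Δx · [f(32/7) + f(36/7) + f(40/7) + ...].
Sum ≈ 8.4194.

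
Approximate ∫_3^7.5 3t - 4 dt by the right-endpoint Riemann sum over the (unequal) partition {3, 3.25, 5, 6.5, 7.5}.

Subinterval widths: 0.25, 1.75, 1.5, 1.
Right endpoints: 3.25, 5, 6.5, 7.5.
f(3.25) = 5.75, f(5) = 11, f(6.5) = 15.5, f(7.5) = 18.5.
Sum = Σ Δt_i · f(t_i).
Sum = 62.4375.

62.4375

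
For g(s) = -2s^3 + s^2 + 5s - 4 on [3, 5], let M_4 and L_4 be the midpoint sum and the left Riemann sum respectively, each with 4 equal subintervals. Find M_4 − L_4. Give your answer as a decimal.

-39.625

M_4 = -206.375.
L_4 = -166.75.
M_4 − L_4 = -39.625.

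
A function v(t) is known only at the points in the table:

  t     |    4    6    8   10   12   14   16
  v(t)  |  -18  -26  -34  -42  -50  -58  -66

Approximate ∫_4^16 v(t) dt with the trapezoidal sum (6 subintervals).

Δt = 2.
T_6 = (2/2)·[(-18) + 2·(-26) + 2·(-34) + 2·(-42) + 2·(-50) + 2·(-58) + (-66)] = -504.

-504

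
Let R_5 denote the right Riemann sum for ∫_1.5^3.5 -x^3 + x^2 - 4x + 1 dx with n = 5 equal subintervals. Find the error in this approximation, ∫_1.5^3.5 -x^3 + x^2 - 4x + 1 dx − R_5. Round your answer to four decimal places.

Exact integral: ∫_1.5^3.5 f(x) dx ≈ -41.083333.
R_5 = -48.93.
Error ≈ -41.083333 − (-48.93) ≈ 7.8467.

7.8467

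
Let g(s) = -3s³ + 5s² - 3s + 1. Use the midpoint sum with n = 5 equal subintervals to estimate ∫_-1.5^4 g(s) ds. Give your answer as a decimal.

Δs = (4 − (-1.5))/5 = 1.1.
Midpoints: -0.95, 0.15, 1.25, 2.35, 3.45.
g(-0.95) = 10.934625, g(0.15) = 0.652375, g(1.25) = -0.796875, g(2.35) = -17.371125, g(3.45) = -73.028375.
Sum = Δs · [g(-0.95) + g(0.15) + g(1.25) + g(2.35) + g(3.45)].
Sum = -87.5703125.

-87.5703125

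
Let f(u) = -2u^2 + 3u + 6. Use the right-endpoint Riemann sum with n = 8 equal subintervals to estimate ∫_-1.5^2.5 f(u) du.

Δu = (2.5 − (-1.5))/8 = 0.5.
Right endpoints: -1, -0.5, 0, 0.5, 1, 1.5, 2, 2.5.
f(-1) = 1, f(-0.5) = 4, f(0) = 6, f(0.5) = 7, f(1) = 7, f(1.5) = 6, f(2) = 4, f(2.5) = 1.
Sum = Δu · [f(-1) + f(-0.5) + f(0) + ...].
Sum = 18.

18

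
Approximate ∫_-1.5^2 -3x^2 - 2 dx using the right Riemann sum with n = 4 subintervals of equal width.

-22.01171875

Δx = (2 − (-1.5))/4 = 0.875.
Right endpoints: -0.625, 0.25, 1.125, 2.
f(-0.625) = -3.171875, f(0.25) = -2.1875, f(1.125) = -5.796875, f(2) = -14.
Sum = Δx · [f(-0.625) + f(0.25) + f(1.125) + f(2)].
Sum = -22.01171875.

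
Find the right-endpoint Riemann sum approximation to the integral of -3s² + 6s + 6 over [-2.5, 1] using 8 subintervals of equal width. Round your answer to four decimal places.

Δs = (1 − (-2.5))/8 = 0.4375.
Right endpoints: -2.0625, -1.625, -1.1875, -0.75, -0.3125, 0.125, 0.5625, 1.
f(-2.0625) = -19.13671875, f(-1.625) = -11.671875, f(-1.1875) = -5.35546875, f(-0.75) = -0.1875, f(-0.3125) = 3.83203125, f(0.125) = 6.703125, f(0.5625) = 8.42578125, f(1) = 9.
Sum = Δs · [f(-2.0625) + f(-1.625) + f(-1.1875) + ...].
Sum ≈ -3.6709.

-3.6709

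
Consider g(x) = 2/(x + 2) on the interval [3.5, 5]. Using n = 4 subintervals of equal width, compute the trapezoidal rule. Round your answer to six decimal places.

0.482620

Δx = (5 − 3.5)/4 = 0.375.
g(3.5) = 4/11, g(3.875) = 16/47, g(4.25) = 0.32, g(4.625) = 16/53, g(5) = 2/7.
T_4 = (Δx/2)·[g(x_0) + 2g(x_1) + 2g(x_2) + 2g(x_3) + g(x_4)].
Sum ≈ 0.482620.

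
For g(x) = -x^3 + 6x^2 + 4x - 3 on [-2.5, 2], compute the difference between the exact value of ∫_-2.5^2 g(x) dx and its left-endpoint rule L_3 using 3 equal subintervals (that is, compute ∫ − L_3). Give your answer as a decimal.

-25.734375

Exact integral: ∫_-2.5^2 g(x) dx = 35.015625.
L_3 = 60.75.
Error = 35.015625 − 60.75 = -25.734375.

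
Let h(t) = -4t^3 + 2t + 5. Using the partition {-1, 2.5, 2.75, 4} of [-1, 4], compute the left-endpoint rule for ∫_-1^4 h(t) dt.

Subinterval widths: 3.5, 0.25, 1.25.
Left endpoints: -1, 2.5, 2.75.
h(-1) = 7, h(2.5) = -52.5, h(2.75) = -72.6875.
Sum = Σ Δt_i · h(t_i).
Sum = -79.484375.

-79.484375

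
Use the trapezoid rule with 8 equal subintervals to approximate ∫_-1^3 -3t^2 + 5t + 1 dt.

-4.5

Δt = (3 − (-1))/8 = 0.5.
f(-1) = -7, f(-0.5) = -2.25, f(0) = 1, f(0.5) = 2.75, f(1) = 3, f(1.5) = 1.75, f(2) = -1, f(2.5) = -5.25, f(3) = -11.
T_8 = (Δt/2)·[f(t_0) + 2f(t_1) + ... + 2f(t_{7}) + f(t_8)].
Sum = -4.5.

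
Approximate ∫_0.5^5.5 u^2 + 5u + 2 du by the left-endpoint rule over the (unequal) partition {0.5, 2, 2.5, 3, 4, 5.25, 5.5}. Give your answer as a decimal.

Subinterval widths: 1.5, 0.5, 0.5, 1, 1.25, 0.25.
Left endpoints: 0.5, 2, 2.5, 3, 4, 5.25.
f(0.5) = 4.75, f(2) = 16, f(2.5) = 20.75, f(3) = 26, f(4) = 38, f(5.25) = 55.8125.
Sum = Σ Δu_i · f(u_i).
Sum = 112.953125.

112.953125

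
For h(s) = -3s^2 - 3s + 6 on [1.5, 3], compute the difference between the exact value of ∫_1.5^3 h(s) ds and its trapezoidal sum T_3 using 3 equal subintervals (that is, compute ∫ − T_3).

Exact integral: ∫_1.5^3 h(s) ds = -24.75.
T_3 = -24.9375.
Error = -24.75 − (-24.9375) = 0.1875.

0.1875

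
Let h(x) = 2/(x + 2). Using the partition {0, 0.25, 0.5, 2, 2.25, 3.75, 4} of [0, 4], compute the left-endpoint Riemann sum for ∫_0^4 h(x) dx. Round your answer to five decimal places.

Subinterval widths: 0.25, 0.25, 1.5, 0.25, 1.5, 0.25.
Left endpoints: 0, 0.25, 0.5, 2, 2.25, 3.75.
h(0) = 1, h(0.25) = 8/9, h(0.5) = 0.8, h(2) = 0.5, h(2.25) = 8/17, h(3.75) = 8/23.
Sum = Σ Δx_i · h(x_i).
Sum ≈ 2.59006.

2.59006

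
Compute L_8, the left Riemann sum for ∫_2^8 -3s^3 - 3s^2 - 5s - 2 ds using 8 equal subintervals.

Δs = (8 − 2)/8 = 0.75.
Left endpoints: 2, 2.75, 3.5, 4.25, 5, 5.75, 6.5, 7.25.
f(2) = -48, f(2.75) = -100.828125, f(3.5) = -184.875, f(4.25) = -307.734375, f(5) = -477, f(5.75) = -700.265625, f(6.5) = -985.125, f(7.25) = -1339.171875.
Sum = Δs · [f(2) + f(2.75) + f(3.5) + ...].
Sum = -3107.25.

-3107.25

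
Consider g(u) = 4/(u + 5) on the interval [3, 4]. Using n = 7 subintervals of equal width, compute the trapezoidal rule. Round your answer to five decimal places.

0.47115

Δu = (4 − 3)/7 = 1/7.
g(3) = 0.5, g(22/7) = 28/57, g(23/7) = 14/29, g(24/7) = 28/59, g(25/7) = 7/15, g(26/7) = 28/61, g(27/7) = 14/31, g(4) = 4/9.
T_7 = (Δu/2)·[g(u_0) + 2g(u_1) + ... + 2g(u_{6}) + g(u_7)].
Sum ≈ 0.47115.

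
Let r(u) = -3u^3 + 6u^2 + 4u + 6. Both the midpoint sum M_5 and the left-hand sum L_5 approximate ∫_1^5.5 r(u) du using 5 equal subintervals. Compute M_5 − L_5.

M_5 = -262.2346875.
L_5 = -147.24.
M_5 − L_5 = -114.9946875.

-114.9946875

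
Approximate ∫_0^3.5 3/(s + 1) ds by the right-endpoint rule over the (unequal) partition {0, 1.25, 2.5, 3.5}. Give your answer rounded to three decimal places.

3.405

Subinterval widths: 1.25, 1.25, 1.
Right endpoints: 1.25, 2.5, 3.5.
f(1.25) = 4/3, f(2.5) = 6/7, f(3.5) = 2/3.
Sum = Σ Δs_i · f(s_i).
Sum ≈ 3.405.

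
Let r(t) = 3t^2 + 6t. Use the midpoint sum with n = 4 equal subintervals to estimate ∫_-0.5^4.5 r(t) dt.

Δt = (4.5 − (-0.5))/4 = 1.25.
Midpoints: 0.125, 1.375, 2.625, 3.875.
r(0.125) = 0.796875, r(1.375) = 13.921875, r(2.625) = 36.421875, r(3.875) = 68.296875.
Sum = Δt · [r(0.125) + r(1.375) + r(2.625) + r(3.875)].
Sum = 149.296875.

149.296875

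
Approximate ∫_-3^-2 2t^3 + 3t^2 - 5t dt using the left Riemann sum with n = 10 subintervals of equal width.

-1.92

Δt = (-2 − (-3))/10 = 0.1.
Left endpoints: -3, -2.9, -2.8, -2.7, -2.6, -2.5, -2.4, -2.3, -2.2, -2.1.
f(-3) = -12, f(-2.9) = -9.048, f(-2.8) = -6.384, f(-2.7) = -3.996, f(-2.6) = -1.872, f(-2.5) = 0, f(-2.4) = 1.632, f(-2.3) = 3.036, f(-2.2) = 4.224, f(-2.1) = 5.208.
Sum = Δt · [f(-3) + f(-2.9) + f(-2.8) + ...].
Sum = -1.92.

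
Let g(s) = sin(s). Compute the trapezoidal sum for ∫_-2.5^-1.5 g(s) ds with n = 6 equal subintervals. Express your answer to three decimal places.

Δs = (-1.5 − (-2.5))/6 = 1/6.
g(-2.5) ≈ -0.598, g(-7/3) ≈ -0.723, g(-13/6) ≈ -0.828, g(-2) ≈ -0.909, g(-11/6) ≈ -0.966, g(-5/3) ≈ -0.995, g(-1.5) ≈ -0.997.
T_6 = (Δs/2)·[g(s_0) + 2g(s_1) + ... + 2g(s_{5}) + g(s_6)].
Sum ≈ -0.870.

-0.870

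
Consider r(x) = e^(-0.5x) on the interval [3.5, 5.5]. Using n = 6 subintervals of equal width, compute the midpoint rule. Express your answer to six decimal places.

0.219438

Δx = (5.5 − 3.5)/6 = 1/3.
Midpoints: 11/3, 4, 13/3, 14/3, 5, 16/3.
r(11/3) ≈ 0.159880, r(4) ≈ 0.135335, r(13/3) ≈ 0.114559, r(14/3) ≈ 0.096972, r(5) ≈ 0.082085, r(16/3) ≈ 0.069483.
Sum = Δx · [r(11/3) + r(4) + r(13/3) + ...].
Sum ≈ 0.219438.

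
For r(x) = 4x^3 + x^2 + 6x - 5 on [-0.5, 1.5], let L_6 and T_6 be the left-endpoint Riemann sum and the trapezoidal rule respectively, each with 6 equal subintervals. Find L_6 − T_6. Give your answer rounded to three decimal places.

-4.667

L_6 ≈ -2.24074.
T_6 ≈ 2.42593.
L_6 − T_6 ≈ -4.667.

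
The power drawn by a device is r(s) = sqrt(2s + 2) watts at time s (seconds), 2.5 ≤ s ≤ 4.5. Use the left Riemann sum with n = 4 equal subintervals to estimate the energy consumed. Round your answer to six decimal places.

Δs = (4.5 − 2.5)/4 = 0.5.
Left endpoints: 2.5, 3, 3.5, 4.
r(2.5) ≈ 2.645751, r(3) ≈ 2.828427, r(3.5) ≈ 3.000000, r(4) ≈ 3.162278.
Sum = Δs · [r(2.5) + r(3) + r(3.5) + r(4)].
Sum ≈ 5.818228.

5.818228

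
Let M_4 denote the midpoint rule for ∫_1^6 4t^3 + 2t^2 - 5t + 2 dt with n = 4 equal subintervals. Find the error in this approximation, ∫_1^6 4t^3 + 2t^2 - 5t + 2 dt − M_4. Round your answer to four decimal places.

28.6458

Exact integral: ∫_1^6 f(t) dt ≈ 1360.833333.
M_4 = 1332.1875.
Error ≈ 1360.833333 − 1332.1875 ≈ 28.6458.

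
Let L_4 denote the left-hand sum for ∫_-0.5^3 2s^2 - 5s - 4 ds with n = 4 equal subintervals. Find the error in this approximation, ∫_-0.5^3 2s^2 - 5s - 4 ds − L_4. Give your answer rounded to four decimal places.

-0.8932

Exact integral: ∫_-0.5^3 f(s) ds ≈ -17.791667.
L_4 = -16.8984375.
Error ≈ -17.791667 − (-16.8984375) ≈ -0.8932.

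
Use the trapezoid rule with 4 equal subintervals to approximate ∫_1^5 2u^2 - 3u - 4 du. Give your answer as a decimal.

Δu = (5 − 1)/4 = 1.
f(1) = -5, f(2) = -2, f(3) = 5, f(4) = 16, f(5) = 31.
T_4 = (Δu/2)·[f(u_0) + 2f(u_1) + 2f(u_2) + 2f(u_3) + f(u_4)].
Sum = 32.

32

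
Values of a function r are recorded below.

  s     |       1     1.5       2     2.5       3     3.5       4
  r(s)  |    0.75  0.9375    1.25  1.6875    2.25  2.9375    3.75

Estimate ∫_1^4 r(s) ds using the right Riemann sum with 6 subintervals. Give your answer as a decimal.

6.40625

Δs = 0.5.
Sum = 0.5·[0.9375 + 1.25 + 1.6875 + 2.25 + 2.9375 + 3.75] = 6.40625.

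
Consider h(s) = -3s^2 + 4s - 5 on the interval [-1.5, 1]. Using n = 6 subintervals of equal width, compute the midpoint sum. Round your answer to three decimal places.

-19.266

Δs = (1 − (-1.5))/6 = 5/12.
Midpoints: -31/24, -0.875, -11/24, -1/24, 0.375, 19/24.
h(-31/24) = -15.171875, h(-0.875) = -10.796875, h(-11/24) = -1433/192, h(-1/24) = -5.171875, h(0.375) = -3.921875, h(19/24) = -713/192.
Sum = Δs · [h(-31/24) + h(-0.875) + h(-11/24) + ...].
Sum ≈ -19.266.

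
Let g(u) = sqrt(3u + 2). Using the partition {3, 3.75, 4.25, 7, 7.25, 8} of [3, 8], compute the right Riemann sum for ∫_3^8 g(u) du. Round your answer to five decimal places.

22.88148

Subinterval widths: 0.75, 0.5, 2.75, 0.25, 0.75.
Right endpoints: 3.75, 4.25, 7, 7.25, 8.
g(3.75) ≈ 3.64005, g(4.25) ≈ 3.84057, g(7) ≈ 4.79583, g(7.25) ≈ 4.87340, g(8) ≈ 5.09902.
Sum = Σ Δu_i · g(u_i).
Sum ≈ 22.88148.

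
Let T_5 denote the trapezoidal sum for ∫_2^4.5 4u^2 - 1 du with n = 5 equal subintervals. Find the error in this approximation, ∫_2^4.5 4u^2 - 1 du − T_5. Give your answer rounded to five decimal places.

-0.41667

Exact integral: ∫_2^4.5 f(u) du ≈ 108.3333333.
T_5 = 108.75.
Error ≈ 108.3333333 − 108.75 ≈ -0.41667.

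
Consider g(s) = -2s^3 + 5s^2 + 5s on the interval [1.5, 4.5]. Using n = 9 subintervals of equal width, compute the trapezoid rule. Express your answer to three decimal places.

Δs = (4.5 − 1.5)/9 = 1/3.
g(1.5) = 12, g(11/6) = 737/54, g(13/6) = 377/27, g(2.5) = 12.5, g(17/6) = 238/27, g(19/6) = 133/54, g(3.5) = -7, g(23/6) = -1081/54, g(25/6) = -1000/27, g(4.5) = -58.5.
T_9 = (Δs/2)·[g(s_0) + 2g(s_1) + ... + 2g(s_{8}) + g(s_9)].
Sum ≈ -11.972.

-11.972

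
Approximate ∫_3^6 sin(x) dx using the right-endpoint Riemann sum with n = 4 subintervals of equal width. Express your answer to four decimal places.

-2.0156

Δx = (6 − 3)/4 = 0.75.
Right endpoints: 3.75, 4.5, 5.25, 6.
f(3.75) ≈ -0.5716, f(4.5) ≈ -0.9775, f(5.25) ≈ -0.8589, f(6) ≈ -0.2794.
Sum = Δx · [f(3.75) + f(4.5) + f(5.25) + f(6)].
Sum ≈ -2.0156.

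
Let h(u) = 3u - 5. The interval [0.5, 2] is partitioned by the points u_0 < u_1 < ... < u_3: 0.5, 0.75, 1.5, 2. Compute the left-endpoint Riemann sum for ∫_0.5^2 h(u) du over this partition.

Subinterval widths: 0.25, 0.75, 0.5.
Left endpoints: 0.5, 0.75, 1.5.
h(0.5) = -3.5, h(0.75) = -2.75, h(1.5) = -0.5.
Sum = Σ Δu_i · h(u_i).
Sum = -3.1875.

-3.1875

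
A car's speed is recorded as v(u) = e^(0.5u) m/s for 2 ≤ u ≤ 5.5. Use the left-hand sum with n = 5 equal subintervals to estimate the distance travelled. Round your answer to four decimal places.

Δu = (5.5 − 2)/5 = 0.7.
Left endpoints: 2, 2.7, 3.4, 4.1, 4.8.
v(2) ≈ 2.7183, v(2.7) ≈ 3.8574, v(3.4) ≈ 5.4739, v(4.1) ≈ 7.7679, v(4.8) ≈ 11.0232.
Sum = Δu · [v(2) + v(2.7) + v(3.4) + v(4.1) + v(4.8)].
Sum ≈ 21.5885.

21.5885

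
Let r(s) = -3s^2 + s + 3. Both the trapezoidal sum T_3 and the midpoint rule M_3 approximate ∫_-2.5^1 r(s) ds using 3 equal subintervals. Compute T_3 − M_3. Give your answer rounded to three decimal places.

T_3 ≈ -11.13194.
M_3 ≈ -7.55903.
T_3 − M_3 ≈ -3.573.

-3.573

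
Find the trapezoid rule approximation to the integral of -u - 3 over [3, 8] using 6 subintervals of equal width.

-42.5

Δu = (8 − 3)/6 = 5/6.
f(3) = -6, f(23/6) = -41/6, f(14/3) = -23/3, f(5.5) = -8.5, f(19/3) = -28/3, f(43/6) = -61/6, f(8) = -11.
T_6 = (Δu/2)·[f(u_0) + 2f(u_1) + ... + 2f(u_{5}) + f(u_6)].
Sum = -42.5.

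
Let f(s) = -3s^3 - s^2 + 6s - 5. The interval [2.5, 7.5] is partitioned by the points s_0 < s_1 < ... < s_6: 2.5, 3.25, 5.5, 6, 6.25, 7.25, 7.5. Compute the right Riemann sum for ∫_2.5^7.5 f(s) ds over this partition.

Subinterval widths: 0.75, 2.25, 0.5, 0.25, 1, 0.25.
Right endpoints: 3.25, 5.5, 6, 6.25, 7.25, 7.5.
f(3.25) = -99.046875, f(5.5) = -501.375, f(6) = -653, f(6.25) = -738.984375, f(7.25) = -1157.296875, f(7.5) = -1281.875.
Sum = Σ Δs_i · f(s_i).
Sum = -3191.390625.

-3191.390625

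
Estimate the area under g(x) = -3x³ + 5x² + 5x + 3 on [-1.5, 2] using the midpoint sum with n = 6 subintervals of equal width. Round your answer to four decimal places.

Δx = (2 − (-1.5))/6 = 7/12.
Midpoints: -29/24, -0.625, -1/24, 13/24, 1.125, 41/24.
g(-29/24) = 14671/1536, g(-0.625) = 1311/512, g(-1/24) = 12905/4608, g(13/24) = 10289/1536, g(1.125) = 5469/512, g(41/24) = 51503/4608.
Sum = Δx · [g(-29/24) + g(-0.625) + g(-1/24) + ...].
Sum ≈ 25.3573.

25.3573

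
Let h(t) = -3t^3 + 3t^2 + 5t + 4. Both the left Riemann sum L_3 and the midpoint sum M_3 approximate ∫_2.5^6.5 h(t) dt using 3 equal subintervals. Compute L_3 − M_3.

366

L_3 ≈ -556.27777778.
M_3 ≈ -922.27777778.
L_3 − M_3 = 366.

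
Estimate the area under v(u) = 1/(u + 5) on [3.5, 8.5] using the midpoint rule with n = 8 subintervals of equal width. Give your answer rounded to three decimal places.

Δu = (8.5 − 3.5)/8 = 0.625.
Midpoints: 3.8125, 4.4375, 5.0625, 5.6875, 6.3125, 6.9375, 7.5625, 8.1875.
v(3.8125) = 16/141, v(4.4375) = 16/151, v(5.0625) = 16/161, v(5.6875) = 16/171, v(6.3125) = 16/181, v(6.9375) = 16/191, v(7.5625) = 16/201, v(8.1875) = 16/211.
Sum = Δu · [v(3.8125) + v(4.4375) + v(5.0625) + ...].
Sum ≈ 0.462.

0.462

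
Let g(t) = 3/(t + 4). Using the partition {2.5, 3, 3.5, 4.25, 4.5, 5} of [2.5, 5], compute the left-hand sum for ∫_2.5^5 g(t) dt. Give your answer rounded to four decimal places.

1.0124

Subinterval widths: 0.5, 0.5, 0.75, 0.25, 0.5.
Left endpoints: 2.5, 3, 3.5, 4.25, 4.5.
g(2.5) = 6/13, g(3) = 3/7, g(3.5) = 0.4, g(4.25) = 4/11, g(4.5) = 6/17.
Sum = Σ Δt_i · g(t_i).
Sum ≈ 1.0124.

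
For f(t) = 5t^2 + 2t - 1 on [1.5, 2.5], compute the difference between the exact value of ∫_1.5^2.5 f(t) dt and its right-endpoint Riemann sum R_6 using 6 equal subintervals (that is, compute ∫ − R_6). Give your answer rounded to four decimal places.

Exact integral: ∫_1.5^2.5 f(t) dt ≈ 23.416667.
R_6 ≈ 25.273148.
Error ≈ 23.416667 − 25.273148 ≈ -1.8565.

-1.8565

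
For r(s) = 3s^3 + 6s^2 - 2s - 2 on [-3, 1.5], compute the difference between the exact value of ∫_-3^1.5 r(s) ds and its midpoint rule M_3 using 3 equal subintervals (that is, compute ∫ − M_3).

Exact integral: ∫_-3^1.5 r(s) ds = 1.546875.
M_3 = 2.1796875.
Error = 1.546875 − 2.1796875 = -0.6328125.

-0.6328125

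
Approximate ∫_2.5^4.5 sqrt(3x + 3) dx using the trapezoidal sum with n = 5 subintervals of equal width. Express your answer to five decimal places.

7.33196

Δx = (4.5 − 2.5)/5 = 0.4.
f(2.5) ≈ 3.24037, f(2.9) ≈ 3.42053, f(3.3) ≈ 3.59166, f(3.7) ≈ 3.75500, f(4.1) ≈ 3.91152, f(4.5) ≈ 4.06202.
T_5 = (Δx/2)·[f(x_0) + 2f(x_1) + ... + 2f(x_{4}) + f(x_5)].
Sum ≈ 7.33196.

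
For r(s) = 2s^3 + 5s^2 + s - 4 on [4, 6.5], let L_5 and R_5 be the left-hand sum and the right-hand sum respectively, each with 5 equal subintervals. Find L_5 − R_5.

L_5 = 983.75.
R_5 = 1261.25.
L_5 − R_5 = -277.5.

-277.5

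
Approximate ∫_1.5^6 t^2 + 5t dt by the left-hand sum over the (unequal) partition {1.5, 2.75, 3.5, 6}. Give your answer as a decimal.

102.546875

Subinterval widths: 1.25, 0.75, 2.5.
Left endpoints: 1.5, 2.75, 3.5.
f(1.5) = 9.75, f(2.75) = 21.3125, f(3.5) = 29.75.
Sum = Σ Δt_i · f(t_i).
Sum = 102.546875.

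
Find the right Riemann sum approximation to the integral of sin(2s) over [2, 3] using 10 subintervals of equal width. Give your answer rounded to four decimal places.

Δs = (3 − 2)/10 = 0.1.
Right endpoints: 2.1, 2.2, 2.3, 2.4, 2.5, 2.6, 2.7, 2.8, 2.9, 3.
f(2.1) ≈ -0.8716, f(2.2) ≈ -0.9516, f(2.3) ≈ -0.9937, f(2.4) ≈ -0.9962, f(2.5) ≈ -0.9589, f(2.6) ≈ -0.8835, f(2.7) ≈ -0.7728, f(2.8) ≈ -0.6313, f(2.9) ≈ -0.4646, f(3) ≈ -0.2794.
Sum = Δs · [f(2.1) + f(2.2) + f(2.3) + ...].
Sum ≈ -0.7803.

-0.7803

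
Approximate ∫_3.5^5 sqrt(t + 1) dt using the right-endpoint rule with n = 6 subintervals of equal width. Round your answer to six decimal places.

3.474855

Δt = (5 − 3.5)/6 = 0.25.
Right endpoints: 3.75, 4, 4.25, 4.5, 4.75, 5.
f(3.75) ≈ 2.179449, f(4) ≈ 2.236068, f(4.25) ≈ 2.291288, f(4.5) ≈ 2.345208, f(4.75) ≈ 2.397916, f(5) ≈ 2.449490.
Sum = Δt · [f(3.75) + f(4) + f(4.25) + ...].
Sum ≈ 3.474855.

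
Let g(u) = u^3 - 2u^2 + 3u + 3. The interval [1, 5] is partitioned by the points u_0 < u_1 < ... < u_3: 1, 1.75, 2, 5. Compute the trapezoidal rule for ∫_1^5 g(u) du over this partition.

Subinterval widths: 0.75, 0.25, 3.
g(1) = 5, g(1.75) = 7.484375, g(2) = 9, g(5) = 93.
On each subinterval the trapezoid contributes (Δu_i/2)·[g(u_{i-1}) + g(u_i)].
Sum = 159.7421875.

159.7421875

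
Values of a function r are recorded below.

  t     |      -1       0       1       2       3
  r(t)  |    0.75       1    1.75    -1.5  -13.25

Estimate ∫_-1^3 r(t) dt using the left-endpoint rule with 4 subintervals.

2

Δt = 1.
Sum = 1·[0.75 + 1 + 1.75 + (-1.5)] = 2.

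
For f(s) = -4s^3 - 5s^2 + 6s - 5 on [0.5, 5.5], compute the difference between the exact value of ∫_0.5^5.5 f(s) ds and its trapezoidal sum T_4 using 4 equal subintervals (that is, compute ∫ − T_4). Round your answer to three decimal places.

53.385

Exact integral: ∫_0.5^5.5 f(s) ds ≈ -1127.08333.
T_4 = -1180.46875.
Error ≈ -1127.08333 − (-1180.46875) ≈ 53.385.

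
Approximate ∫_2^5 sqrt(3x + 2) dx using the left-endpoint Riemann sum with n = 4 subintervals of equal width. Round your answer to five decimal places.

10.05457

Δx = (5 − 2)/4 = 0.75.
Left endpoints: 2, 2.75, 3.5, 4.25.
f(2) ≈ 2.82843, f(2.75) ≈ 3.20156, f(3.5) ≈ 3.53553, f(4.25) ≈ 3.84057.
Sum = Δx · [f(2) + f(2.75) + f(3.5) + f(4.25)].
Sum ≈ 10.05457.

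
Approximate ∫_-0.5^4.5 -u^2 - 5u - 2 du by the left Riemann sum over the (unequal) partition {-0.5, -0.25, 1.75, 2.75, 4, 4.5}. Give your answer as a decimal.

Subinterval widths: 0.25, 2, 1, 1.25, 0.5.
Left endpoints: -0.5, -0.25, 1.75, 2.75, 4.
f(-0.5) = 0.25, f(-0.25) = -0.8125, f(1.75) = -13.8125, f(2.75) = -23.3125, f(4) = -38.
Sum = Σ Δu_i · f(u_i).
Sum = -63.515625.

-63.515625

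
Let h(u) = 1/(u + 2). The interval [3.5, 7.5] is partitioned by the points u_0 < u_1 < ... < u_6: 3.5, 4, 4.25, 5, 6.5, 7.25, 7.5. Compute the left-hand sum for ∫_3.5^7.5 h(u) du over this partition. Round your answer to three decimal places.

Subinterval widths: 0.5, 0.25, 0.75, 1.5, 0.75, 0.25.
Left endpoints: 3.5, 4, 4.25, 5, 6.5, 7.25.
h(3.5) = 2/11, h(4) = 1/6, h(4.25) = 0.16, h(5) = 1/7, h(6.5) = 2/17, h(7.25) = 4/37.
Sum = Σ Δu_i · h(u_i).
Sum ≈ 0.582.

0.582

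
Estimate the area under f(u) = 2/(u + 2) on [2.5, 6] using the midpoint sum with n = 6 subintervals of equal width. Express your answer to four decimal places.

Δu = (6 − 2.5)/6 = 7/12.
Midpoints: 67/24, 3.375, 95/24, 109/24, 5.125, 137/24.
f(67/24) = 48/115, f(3.375) = 16/43, f(95/24) = 48/143, f(109/24) = 48/157, f(5.125) = 16/57, f(137/24) = 48/185.
Sum = Δu · [f(67/24) + f(3.375) + f(95/24) + ...].
Sum ≈ 1.1498.

1.1498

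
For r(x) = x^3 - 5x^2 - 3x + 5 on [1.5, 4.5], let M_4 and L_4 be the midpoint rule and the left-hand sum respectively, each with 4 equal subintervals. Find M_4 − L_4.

M_4 = -57.5625.
L_4 = -51.65625.
M_4 − L_4 = -5.90625.

-5.90625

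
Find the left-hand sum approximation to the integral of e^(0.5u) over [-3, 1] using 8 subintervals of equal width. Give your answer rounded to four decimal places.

2.5096

Δu = (1 − (-3))/8 = 0.5.
Left endpoints: -3, -2.5, -2, -1.5, -1, -0.5, 0, 0.5.
f(-3) ≈ 0.2231, f(-2.5) ≈ 0.2865, f(-2) ≈ 0.3679, f(-1.5) ≈ 0.4724, f(-1) ≈ 0.6065, f(-0.5) ≈ 0.7788, f(0) ≈ 1.0000, f(0.5) ≈ 1.2840.
Sum = Δu · [f(-3) + f(-2.5) + f(-2) + ...].
Sum ≈ 2.5096.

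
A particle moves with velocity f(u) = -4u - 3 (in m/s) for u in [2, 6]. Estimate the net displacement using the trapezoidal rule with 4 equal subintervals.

-76

Δu = (6 − 2)/4 = 1.
f(2) = -11, f(3) = -15, f(4) = -19, f(5) = -23, f(6) = -27.
T_4 = (Δu/2)·[f(u_0) + 2f(u_1) + 2f(u_2) + 2f(u_3) + f(u_4)].
Sum = -76.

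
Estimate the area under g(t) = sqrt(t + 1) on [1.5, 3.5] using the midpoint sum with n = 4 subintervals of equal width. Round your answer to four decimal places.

3.7296

Δt = (3.5 − 1.5)/4 = 0.5.
Midpoints: 1.75, 2.25, 2.75, 3.25.
g(1.75) ≈ 1.6583, g(2.25) ≈ 1.8028, g(2.75) ≈ 1.9365, g(3.25) ≈ 2.0616.
Sum = Δt · [g(1.75) + g(2.25) + g(2.75) + g(3.25)].
Sum ≈ 3.7296.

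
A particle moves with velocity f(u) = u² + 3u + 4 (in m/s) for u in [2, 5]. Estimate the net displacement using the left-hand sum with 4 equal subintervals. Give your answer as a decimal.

71.53125

Δu = (5 − 2)/4 = 0.75.
Left endpoints: 2, 2.75, 3.5, 4.25.
f(2) = 14, f(2.75) = 19.8125, f(3.5) = 26.75, f(4.25) = 34.8125.
Sum = Δu · [f(2) + f(2.75) + f(3.5) + f(4.25)].
Sum = 71.53125.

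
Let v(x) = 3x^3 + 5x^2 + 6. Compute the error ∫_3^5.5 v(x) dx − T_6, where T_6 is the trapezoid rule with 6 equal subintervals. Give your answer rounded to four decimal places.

-3.1286

Exact integral: ∫_3^5.5 v(x) dx ≈ 872.838542.
T_6 ≈ 875.967159.
Error ≈ 872.838542 − 875.967159 ≈ -3.1286.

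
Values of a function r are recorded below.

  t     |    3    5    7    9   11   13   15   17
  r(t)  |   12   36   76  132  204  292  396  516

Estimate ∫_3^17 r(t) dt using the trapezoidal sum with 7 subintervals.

Δt = 2.
T_7 = (2/2)·[12 + 2·36 + 2·76 + 2·132 + 2·204 + 2·292 + 2·396 + 516] = 2800.

2800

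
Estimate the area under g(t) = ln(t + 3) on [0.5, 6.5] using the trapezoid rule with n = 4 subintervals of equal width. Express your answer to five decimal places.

Δt = (6.5 − 0.5)/4 = 1.5.
g(0.5) ≈ 1.25276, g(2) ≈ 1.60944, g(3.5) ≈ 1.87180, g(5) ≈ 2.07944, g(6.5) ≈ 2.25129.
T_4 = (Δt/2)·[g(t_0) + 2g(t_1) + 2g(t_2) + 2g(t_3) + g(t_4)].
Sum ≈ 10.96906.

10.96906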